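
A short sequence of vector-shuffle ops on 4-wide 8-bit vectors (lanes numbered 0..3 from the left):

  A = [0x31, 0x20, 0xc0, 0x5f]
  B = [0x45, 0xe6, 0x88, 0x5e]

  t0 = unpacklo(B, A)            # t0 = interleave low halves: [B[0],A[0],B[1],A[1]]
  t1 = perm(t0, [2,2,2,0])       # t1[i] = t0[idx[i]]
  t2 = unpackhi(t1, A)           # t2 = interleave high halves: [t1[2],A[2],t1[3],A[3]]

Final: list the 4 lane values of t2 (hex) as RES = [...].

  t0: 45 31 e6 20
  t1: e6 e6 e6 45
  t2: e6 c0 45 5f

RES = [0xe6, 0xc0, 0x45, 0x5f]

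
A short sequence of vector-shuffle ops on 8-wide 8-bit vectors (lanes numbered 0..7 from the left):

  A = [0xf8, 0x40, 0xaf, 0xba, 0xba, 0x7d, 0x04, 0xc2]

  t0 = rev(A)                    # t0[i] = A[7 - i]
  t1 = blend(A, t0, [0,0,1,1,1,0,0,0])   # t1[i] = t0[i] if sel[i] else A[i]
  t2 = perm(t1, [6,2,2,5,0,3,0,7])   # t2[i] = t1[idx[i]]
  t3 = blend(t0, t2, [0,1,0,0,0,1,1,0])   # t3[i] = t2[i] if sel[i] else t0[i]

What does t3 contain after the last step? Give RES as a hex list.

RES = [ 0xc2  0x7d  0x7d  0xba  0xba  0xba  0xf8  0xf8 ]

  t0: c2 04 7d ba ba af 40 f8
  t1: f8 40 7d ba ba 7d 04 c2
  t2: 04 7d 7d 7d f8 ba f8 c2
  t3: c2 7d 7d ba ba ba f8 f8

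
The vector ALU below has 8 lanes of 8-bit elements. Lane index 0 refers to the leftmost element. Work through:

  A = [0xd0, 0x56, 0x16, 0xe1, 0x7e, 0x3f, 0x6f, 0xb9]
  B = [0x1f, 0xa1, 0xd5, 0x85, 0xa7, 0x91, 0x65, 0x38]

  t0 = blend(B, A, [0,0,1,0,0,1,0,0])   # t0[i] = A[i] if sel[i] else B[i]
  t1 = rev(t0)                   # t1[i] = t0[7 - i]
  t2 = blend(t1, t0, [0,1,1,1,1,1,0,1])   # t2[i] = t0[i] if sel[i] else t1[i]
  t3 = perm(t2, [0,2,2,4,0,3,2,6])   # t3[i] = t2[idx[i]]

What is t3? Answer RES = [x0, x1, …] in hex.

  t0: 1f a1 16 85 a7 3f 65 38
  t1: 38 65 3f a7 85 16 a1 1f
  t2: 38 a1 16 85 a7 3f a1 38
  t3: 38 16 16 a7 38 85 16 a1

RES = [0x38, 0x16, 0x16, 0xa7, 0x38, 0x85, 0x16, 0xa1]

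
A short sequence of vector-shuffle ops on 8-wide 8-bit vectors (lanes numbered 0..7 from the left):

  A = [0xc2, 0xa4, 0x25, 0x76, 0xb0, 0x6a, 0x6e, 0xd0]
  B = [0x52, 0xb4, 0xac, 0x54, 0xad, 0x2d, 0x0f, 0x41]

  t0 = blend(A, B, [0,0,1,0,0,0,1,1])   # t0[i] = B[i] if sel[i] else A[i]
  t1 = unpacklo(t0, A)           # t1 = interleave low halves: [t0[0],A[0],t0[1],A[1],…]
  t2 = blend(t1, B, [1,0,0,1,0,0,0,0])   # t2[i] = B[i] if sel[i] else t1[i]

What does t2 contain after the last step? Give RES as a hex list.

RES = [0x52, 0xc2, 0xa4, 0x54, 0xac, 0x25, 0x76, 0x76]

  t0: c2 a4 ac 76 b0 6a 0f 41
  t1: c2 c2 a4 a4 ac 25 76 76
  t2: 52 c2 a4 54 ac 25 76 76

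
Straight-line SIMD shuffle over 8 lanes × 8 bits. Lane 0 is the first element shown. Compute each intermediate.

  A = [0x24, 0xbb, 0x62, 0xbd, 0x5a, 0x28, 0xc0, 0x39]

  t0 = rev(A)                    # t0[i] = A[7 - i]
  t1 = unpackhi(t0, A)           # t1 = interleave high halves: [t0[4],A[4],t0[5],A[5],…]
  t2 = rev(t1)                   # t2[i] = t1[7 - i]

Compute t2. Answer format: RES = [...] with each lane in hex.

RES = [0x39, 0x24, 0xc0, 0xbb, 0x28, 0x62, 0x5a, 0xbd]

t0 = [0x39, 0xc0, 0x28, 0x5a, 0xbd, 0x62, 0xbb, 0x24]
t1 = [0xbd, 0x5a, 0x62, 0x28, 0xbb, 0xc0, 0x24, 0x39]
t2 = [0x39, 0x24, 0xc0, 0xbb, 0x28, 0x62, 0x5a, 0xbd]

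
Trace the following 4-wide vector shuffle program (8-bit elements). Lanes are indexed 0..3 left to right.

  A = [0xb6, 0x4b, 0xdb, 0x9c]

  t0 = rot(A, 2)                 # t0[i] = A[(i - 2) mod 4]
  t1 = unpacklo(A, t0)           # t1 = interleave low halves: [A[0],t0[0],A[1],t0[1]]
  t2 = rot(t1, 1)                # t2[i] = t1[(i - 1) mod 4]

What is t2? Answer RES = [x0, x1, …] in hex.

RES = [ 0x9c  0xb6  0xdb  0x4b ]

→ t0 |db|9c|b6|4b|
→ t1 |b6|db|4b|9c|
→ t2 |9c|b6|db|4b|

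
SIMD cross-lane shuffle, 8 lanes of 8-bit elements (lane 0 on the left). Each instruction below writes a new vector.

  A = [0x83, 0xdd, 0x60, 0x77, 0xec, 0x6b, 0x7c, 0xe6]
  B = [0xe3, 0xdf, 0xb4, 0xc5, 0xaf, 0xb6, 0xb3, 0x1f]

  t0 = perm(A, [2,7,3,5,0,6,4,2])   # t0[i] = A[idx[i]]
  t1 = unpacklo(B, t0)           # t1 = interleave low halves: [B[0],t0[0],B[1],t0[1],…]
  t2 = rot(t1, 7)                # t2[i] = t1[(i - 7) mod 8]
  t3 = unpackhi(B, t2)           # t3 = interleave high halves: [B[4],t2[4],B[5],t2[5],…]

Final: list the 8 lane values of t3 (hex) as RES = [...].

→ t0 |60|e6|77|6b|83|7c|ec|60|
→ t1 |e3|60|df|e6|b4|77|c5|6b|
→ t2 |60|df|e6|b4|77|c5|6b|e3|
→ t3 |af|77|b6|c5|b3|6b|1f|e3|

RES = [0xaf, 0x77, 0xb6, 0xc5, 0xb3, 0x6b, 0x1f, 0xe3]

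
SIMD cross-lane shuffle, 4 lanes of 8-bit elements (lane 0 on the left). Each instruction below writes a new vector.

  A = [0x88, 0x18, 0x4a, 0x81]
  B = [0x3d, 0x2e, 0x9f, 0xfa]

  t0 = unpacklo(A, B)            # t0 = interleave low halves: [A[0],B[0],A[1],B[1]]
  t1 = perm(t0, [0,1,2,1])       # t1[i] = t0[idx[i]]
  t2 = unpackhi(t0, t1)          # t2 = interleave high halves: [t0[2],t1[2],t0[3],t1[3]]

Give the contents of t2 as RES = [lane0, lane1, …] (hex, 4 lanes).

RES = [ 0x18  0x18  0x2e  0x3d ]

t0 = [0x88, 0x3d, 0x18, 0x2e]
t1 = [0x88, 0x3d, 0x18, 0x3d]
t2 = [0x18, 0x18, 0x2e, 0x3d]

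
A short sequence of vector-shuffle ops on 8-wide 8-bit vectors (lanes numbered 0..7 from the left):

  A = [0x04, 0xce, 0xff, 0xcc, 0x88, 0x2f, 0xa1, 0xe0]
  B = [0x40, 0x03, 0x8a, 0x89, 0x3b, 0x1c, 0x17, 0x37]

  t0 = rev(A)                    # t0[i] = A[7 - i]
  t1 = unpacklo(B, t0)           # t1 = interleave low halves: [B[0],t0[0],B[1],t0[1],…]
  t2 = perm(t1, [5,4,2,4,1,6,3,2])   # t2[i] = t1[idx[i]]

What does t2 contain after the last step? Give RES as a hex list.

RES = [0x2f, 0x8a, 0x03, 0x8a, 0xe0, 0x89, 0xa1, 0x03]

  t0: e0 a1 2f 88 cc ff ce 04
  t1: 40 e0 03 a1 8a 2f 89 88
  t2: 2f 8a 03 8a e0 89 a1 03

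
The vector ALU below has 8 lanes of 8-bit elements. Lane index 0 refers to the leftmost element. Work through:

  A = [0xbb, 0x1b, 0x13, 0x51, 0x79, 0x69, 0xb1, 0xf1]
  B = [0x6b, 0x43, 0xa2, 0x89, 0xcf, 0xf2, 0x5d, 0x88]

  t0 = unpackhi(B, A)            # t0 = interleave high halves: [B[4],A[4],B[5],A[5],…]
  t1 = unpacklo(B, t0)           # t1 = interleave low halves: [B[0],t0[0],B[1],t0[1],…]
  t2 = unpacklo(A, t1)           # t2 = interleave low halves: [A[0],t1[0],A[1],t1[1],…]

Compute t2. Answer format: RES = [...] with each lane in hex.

RES = [ 0xbb  0x6b  0x1b  0xcf  0x13  0x43  0x51  0x79 ]

→ t0 |cf|79|f2|69|5d|b1|88|f1|
→ t1 |6b|cf|43|79|a2|f2|89|69|
→ t2 |bb|6b|1b|cf|13|43|51|79|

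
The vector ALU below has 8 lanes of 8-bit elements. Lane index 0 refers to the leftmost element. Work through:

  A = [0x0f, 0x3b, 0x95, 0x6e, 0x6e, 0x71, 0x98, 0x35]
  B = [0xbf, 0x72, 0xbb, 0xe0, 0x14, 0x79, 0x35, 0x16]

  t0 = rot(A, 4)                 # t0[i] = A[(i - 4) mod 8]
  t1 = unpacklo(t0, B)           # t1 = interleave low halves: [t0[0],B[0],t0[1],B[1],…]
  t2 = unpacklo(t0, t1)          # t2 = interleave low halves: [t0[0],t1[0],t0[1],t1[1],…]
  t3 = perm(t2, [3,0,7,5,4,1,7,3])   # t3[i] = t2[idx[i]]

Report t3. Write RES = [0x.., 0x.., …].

RES = [0xbf, 0x6e, 0x72, 0x71, 0x98, 0x6e, 0x72, 0xbf]

→ t0 |6e|71|98|35|0f|3b|95|6e|
→ t1 |6e|bf|71|72|98|bb|35|e0|
→ t2 |6e|6e|71|bf|98|71|35|72|
→ t3 |bf|6e|72|71|98|6e|72|bf|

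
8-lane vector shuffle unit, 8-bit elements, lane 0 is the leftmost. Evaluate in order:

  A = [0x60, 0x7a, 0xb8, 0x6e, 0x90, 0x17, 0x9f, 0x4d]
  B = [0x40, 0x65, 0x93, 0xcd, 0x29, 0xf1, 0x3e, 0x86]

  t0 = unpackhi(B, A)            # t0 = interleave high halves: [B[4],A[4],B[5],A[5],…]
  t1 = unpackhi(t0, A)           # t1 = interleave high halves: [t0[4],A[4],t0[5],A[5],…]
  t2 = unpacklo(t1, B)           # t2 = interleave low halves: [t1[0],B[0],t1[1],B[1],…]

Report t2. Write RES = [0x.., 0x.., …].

RES = [ 0x3e  0x40  0x90  0x65  0x9f  0x93  0x17  0xcd ]

t0 = [0x29, 0x90, 0xf1, 0x17, 0x3e, 0x9f, 0x86, 0x4d]
t1 = [0x3e, 0x90, 0x9f, 0x17, 0x86, 0x9f, 0x4d, 0x4d]
t2 = [0x3e, 0x40, 0x90, 0x65, 0x9f, 0x93, 0x17, 0xcd]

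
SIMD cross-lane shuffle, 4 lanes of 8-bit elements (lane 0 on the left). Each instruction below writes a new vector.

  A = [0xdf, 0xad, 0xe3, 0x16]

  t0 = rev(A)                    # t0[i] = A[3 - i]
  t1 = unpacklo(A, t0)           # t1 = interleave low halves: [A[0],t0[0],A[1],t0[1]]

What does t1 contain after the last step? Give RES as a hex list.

RES = [ 0xdf  0x16  0xad  0xe3 ]

  t0: 16 e3 ad df
  t1: df 16 ad e3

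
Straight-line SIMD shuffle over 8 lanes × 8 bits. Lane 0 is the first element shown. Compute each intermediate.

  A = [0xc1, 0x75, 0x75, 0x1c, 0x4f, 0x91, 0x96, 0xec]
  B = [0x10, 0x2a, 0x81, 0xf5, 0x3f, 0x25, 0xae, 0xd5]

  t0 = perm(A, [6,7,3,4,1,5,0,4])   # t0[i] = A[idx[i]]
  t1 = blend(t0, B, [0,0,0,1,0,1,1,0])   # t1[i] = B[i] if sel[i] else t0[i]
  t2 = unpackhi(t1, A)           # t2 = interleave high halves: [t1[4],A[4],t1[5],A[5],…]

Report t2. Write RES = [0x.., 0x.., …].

t0 = [0x96, 0xec, 0x1c, 0x4f, 0x75, 0x91, 0xc1, 0x4f]
t1 = [0x96, 0xec, 0x1c, 0xf5, 0x75, 0x25, 0xae, 0x4f]
t2 = [0x75, 0x4f, 0x25, 0x91, 0xae, 0x96, 0x4f, 0xec]

RES = [0x75, 0x4f, 0x25, 0x91, 0xae, 0x96, 0x4f, 0xec]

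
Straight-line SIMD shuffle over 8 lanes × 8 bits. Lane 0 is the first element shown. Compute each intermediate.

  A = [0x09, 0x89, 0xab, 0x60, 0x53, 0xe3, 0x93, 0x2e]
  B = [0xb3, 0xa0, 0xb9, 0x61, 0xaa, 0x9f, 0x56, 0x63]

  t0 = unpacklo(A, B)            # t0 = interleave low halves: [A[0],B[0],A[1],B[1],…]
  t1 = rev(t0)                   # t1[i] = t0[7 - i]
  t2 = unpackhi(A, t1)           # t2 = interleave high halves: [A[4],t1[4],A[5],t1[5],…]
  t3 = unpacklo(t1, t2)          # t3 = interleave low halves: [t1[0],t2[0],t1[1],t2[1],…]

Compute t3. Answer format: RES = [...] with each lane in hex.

  t0: 09 b3 89 a0 ab b9 60 61
  t1: 61 60 b9 ab a0 89 b3 09
  t2: 53 a0 e3 89 93 b3 2e 09
  t3: 61 53 60 a0 b9 e3 ab 89

RES = [0x61, 0x53, 0x60, 0xa0, 0xb9, 0xe3, 0xab, 0x89]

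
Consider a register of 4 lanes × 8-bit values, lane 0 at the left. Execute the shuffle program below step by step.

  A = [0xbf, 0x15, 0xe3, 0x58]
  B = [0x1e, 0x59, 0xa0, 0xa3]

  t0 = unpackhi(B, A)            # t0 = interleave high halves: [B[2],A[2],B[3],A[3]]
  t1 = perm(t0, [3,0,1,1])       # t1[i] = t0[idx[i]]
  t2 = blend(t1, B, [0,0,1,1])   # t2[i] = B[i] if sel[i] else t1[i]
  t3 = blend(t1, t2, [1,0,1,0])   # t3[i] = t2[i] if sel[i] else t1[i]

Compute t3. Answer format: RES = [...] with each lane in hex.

→ t0 |a0|e3|a3|58|
→ t1 |58|a0|e3|e3|
→ t2 |58|a0|a0|a3|
→ t3 |58|a0|a0|e3|

RES = [ 0x58  0xa0  0xa0  0xe3 ]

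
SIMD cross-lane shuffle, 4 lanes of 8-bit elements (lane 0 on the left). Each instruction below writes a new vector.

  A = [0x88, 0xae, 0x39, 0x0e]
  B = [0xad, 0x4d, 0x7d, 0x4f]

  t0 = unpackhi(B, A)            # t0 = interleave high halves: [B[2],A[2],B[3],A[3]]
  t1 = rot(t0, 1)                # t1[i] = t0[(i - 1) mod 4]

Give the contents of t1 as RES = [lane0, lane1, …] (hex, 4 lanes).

→ t0 |7d|39|4f|0e|
→ t1 |0e|7d|39|4f|

RES = [0x0e, 0x7d, 0x39, 0x4f]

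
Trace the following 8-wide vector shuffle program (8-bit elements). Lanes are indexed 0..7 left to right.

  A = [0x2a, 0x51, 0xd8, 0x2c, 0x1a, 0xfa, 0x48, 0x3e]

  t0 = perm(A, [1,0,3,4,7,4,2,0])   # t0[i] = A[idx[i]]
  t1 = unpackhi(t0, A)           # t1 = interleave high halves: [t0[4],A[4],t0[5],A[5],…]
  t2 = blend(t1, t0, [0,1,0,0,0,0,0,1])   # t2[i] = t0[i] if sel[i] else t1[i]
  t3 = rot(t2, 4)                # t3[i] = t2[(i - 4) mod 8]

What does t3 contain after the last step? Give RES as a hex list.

t0 = [0x51, 0x2a, 0x2c, 0x1a, 0x3e, 0x1a, 0xd8, 0x2a]
t1 = [0x3e, 0x1a, 0x1a, 0xfa, 0xd8, 0x48, 0x2a, 0x3e]
t2 = [0x3e, 0x2a, 0x1a, 0xfa, 0xd8, 0x48, 0x2a, 0x2a]
t3 = [0xd8, 0x48, 0x2a, 0x2a, 0x3e, 0x2a, 0x1a, 0xfa]

RES = [0xd8, 0x48, 0x2a, 0x2a, 0x3e, 0x2a, 0x1a, 0xfa]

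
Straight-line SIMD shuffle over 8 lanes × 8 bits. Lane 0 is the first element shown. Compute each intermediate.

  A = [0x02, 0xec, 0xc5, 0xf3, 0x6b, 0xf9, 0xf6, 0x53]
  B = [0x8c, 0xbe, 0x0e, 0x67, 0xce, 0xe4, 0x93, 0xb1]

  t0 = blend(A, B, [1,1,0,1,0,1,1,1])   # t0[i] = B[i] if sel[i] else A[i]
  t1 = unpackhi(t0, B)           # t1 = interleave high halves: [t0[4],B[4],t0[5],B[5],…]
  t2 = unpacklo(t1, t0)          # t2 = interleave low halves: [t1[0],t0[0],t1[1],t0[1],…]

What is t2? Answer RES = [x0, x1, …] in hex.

  t0: 8c be c5 67 6b e4 93 b1
  t1: 6b ce e4 e4 93 93 b1 b1
  t2: 6b 8c ce be e4 c5 e4 67

RES = [0x6b, 0x8c, 0xce, 0xbe, 0xe4, 0xc5, 0xe4, 0x67]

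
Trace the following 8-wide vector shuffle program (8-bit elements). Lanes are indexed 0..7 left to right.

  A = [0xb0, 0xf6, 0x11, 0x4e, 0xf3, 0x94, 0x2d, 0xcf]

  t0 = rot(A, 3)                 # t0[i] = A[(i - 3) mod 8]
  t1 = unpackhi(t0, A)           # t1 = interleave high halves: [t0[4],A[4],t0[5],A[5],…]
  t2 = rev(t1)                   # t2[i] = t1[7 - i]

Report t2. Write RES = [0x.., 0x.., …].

t0 = [0x94, 0x2d, 0xcf, 0xb0, 0xf6, 0x11, 0x4e, 0xf3]
t1 = [0xf6, 0xf3, 0x11, 0x94, 0x4e, 0x2d, 0xf3, 0xcf]
t2 = [0xcf, 0xf3, 0x2d, 0x4e, 0x94, 0x11, 0xf3, 0xf6]

RES = [ 0xcf  0xf3  0x2d  0x4e  0x94  0x11  0xf3  0xf6 ]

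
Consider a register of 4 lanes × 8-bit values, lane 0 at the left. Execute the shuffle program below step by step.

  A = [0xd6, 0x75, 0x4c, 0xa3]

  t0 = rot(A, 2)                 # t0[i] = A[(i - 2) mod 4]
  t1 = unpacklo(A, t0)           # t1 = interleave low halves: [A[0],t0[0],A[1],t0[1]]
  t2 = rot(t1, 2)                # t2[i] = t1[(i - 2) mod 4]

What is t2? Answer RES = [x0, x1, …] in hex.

RES = [0x75, 0xa3, 0xd6, 0x4c]

→ t0 |4c|a3|d6|75|
→ t1 |d6|4c|75|a3|
→ t2 |75|a3|d6|4c|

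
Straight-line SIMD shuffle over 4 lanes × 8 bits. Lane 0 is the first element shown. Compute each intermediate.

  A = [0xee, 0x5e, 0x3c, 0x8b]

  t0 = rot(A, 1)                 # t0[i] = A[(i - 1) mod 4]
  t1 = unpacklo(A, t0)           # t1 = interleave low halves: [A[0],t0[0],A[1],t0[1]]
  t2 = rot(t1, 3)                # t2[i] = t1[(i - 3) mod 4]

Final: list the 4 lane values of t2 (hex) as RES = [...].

t0 = [0x8b, 0xee, 0x5e, 0x3c]
t1 = [0xee, 0x8b, 0x5e, 0xee]
t2 = [0x8b, 0x5e, 0xee, 0xee]

RES = [0x8b, 0x5e, 0xee, 0xee]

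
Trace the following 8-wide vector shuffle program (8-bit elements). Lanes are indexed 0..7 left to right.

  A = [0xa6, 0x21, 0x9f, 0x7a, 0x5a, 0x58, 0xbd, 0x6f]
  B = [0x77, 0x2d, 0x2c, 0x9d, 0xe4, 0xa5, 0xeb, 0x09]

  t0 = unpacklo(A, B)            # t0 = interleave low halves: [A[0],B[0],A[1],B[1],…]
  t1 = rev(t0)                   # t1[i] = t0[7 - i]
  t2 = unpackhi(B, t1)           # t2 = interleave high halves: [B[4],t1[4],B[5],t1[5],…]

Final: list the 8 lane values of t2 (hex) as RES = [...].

RES = [0xe4, 0x2d, 0xa5, 0x21, 0xeb, 0x77, 0x09, 0xa6]

→ t0 |a6|77|21|2d|9f|2c|7a|9d|
→ t1 |9d|7a|2c|9f|2d|21|77|a6|
→ t2 |e4|2d|a5|21|eb|77|09|a6|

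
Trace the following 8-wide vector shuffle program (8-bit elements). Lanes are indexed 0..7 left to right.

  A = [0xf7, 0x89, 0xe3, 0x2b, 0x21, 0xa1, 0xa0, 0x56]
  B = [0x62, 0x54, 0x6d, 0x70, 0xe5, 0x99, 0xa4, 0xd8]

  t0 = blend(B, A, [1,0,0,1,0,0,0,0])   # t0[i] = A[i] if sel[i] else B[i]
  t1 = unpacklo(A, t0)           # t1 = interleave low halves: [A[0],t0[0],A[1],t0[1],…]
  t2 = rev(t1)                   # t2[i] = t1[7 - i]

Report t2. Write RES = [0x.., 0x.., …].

RES = [ 0x2b  0x2b  0x6d  0xe3  0x54  0x89  0xf7  0xf7 ]

t0 = [0xf7, 0x54, 0x6d, 0x2b, 0xe5, 0x99, 0xa4, 0xd8]
t1 = [0xf7, 0xf7, 0x89, 0x54, 0xe3, 0x6d, 0x2b, 0x2b]
t2 = [0x2b, 0x2b, 0x6d, 0xe3, 0x54, 0x89, 0xf7, 0xf7]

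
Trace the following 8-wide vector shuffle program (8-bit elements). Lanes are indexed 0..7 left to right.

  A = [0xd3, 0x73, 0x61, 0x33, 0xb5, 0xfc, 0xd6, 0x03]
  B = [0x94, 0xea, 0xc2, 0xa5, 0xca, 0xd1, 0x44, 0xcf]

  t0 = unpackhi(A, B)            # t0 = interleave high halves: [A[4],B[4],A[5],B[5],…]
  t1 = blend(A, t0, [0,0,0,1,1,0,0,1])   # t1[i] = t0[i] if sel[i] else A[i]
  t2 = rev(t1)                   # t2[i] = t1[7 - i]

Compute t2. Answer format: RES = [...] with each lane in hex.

→ t0 |b5|ca|fc|d1|d6|44|03|cf|
→ t1 |d3|73|61|d1|d6|fc|d6|cf|
→ t2 |cf|d6|fc|d6|d1|61|73|d3|

RES = [0xcf, 0xd6, 0xfc, 0xd6, 0xd1, 0x61, 0x73, 0xd3]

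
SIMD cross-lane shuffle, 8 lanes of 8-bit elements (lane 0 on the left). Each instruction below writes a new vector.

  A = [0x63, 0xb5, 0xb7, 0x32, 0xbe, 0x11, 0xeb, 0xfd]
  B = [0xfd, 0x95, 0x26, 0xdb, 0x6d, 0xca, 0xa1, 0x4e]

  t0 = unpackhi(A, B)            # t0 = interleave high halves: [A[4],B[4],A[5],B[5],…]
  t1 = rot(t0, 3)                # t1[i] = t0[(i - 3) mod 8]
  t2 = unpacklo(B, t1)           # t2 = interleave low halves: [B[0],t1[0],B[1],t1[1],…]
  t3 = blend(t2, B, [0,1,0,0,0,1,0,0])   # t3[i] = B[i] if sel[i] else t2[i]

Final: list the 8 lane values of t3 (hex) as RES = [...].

  t0: be 6d 11 ca eb a1 fd 4e
  t1: a1 fd 4e be 6d 11 ca eb
  t2: fd a1 95 fd 26 4e db be
  t3: fd 95 95 fd 26 ca db be

RES = [ 0xfd  0x95  0x95  0xfd  0x26  0xca  0xdb  0xbe ]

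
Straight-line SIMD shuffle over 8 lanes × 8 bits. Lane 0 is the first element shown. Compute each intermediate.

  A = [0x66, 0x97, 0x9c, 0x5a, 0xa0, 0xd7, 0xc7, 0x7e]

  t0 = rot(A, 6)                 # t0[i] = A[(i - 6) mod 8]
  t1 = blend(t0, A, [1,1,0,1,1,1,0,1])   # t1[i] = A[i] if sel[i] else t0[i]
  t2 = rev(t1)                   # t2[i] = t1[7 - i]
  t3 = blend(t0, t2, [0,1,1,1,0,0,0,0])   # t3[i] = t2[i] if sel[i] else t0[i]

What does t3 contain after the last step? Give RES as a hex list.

→ t0 |9c|5a|a0|d7|c7|7e|66|97|
→ t1 |66|97|a0|5a|a0|d7|66|7e|
→ t2 |7e|66|d7|a0|5a|a0|97|66|
→ t3 |9c|66|d7|a0|c7|7e|66|97|

RES = [0x9c, 0x66, 0xd7, 0xa0, 0xc7, 0x7e, 0x66, 0x97]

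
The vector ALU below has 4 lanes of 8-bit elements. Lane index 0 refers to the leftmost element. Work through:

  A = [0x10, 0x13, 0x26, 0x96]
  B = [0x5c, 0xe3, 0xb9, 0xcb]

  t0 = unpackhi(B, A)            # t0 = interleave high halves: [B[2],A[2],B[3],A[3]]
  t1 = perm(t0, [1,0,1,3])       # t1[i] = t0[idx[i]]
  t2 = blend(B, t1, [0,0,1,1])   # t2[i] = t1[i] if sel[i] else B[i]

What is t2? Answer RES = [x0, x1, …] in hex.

t0 = [0xb9, 0x26, 0xcb, 0x96]
t1 = [0x26, 0xb9, 0x26, 0x96]
t2 = [0x5c, 0xe3, 0x26, 0x96]

RES = [ 0x5c  0xe3  0x26  0x96 ]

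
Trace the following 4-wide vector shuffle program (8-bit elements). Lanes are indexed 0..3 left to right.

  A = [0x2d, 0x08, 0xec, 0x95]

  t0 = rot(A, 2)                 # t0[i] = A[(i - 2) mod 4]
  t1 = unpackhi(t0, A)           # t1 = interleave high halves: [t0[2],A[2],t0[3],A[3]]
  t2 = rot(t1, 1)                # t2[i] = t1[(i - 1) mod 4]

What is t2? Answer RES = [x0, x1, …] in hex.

RES = [0x95, 0x2d, 0xec, 0x08]

t0 = [0xec, 0x95, 0x2d, 0x08]
t1 = [0x2d, 0xec, 0x08, 0x95]
t2 = [0x95, 0x2d, 0xec, 0x08]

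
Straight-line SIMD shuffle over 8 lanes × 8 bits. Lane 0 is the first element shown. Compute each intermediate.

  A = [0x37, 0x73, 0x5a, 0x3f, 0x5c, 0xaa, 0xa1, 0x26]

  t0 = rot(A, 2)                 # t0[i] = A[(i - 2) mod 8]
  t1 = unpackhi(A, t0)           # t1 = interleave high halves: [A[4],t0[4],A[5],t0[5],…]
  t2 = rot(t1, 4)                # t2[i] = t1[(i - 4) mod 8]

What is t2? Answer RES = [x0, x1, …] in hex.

  t0: a1 26 37 73 5a 3f 5c aa
  t1: 5c 5a aa 3f a1 5c 26 aa
  t2: a1 5c 26 aa 5c 5a aa 3f

RES = [ 0xa1  0x5c  0x26  0xaa  0x5c  0x5a  0xaa  0x3f ]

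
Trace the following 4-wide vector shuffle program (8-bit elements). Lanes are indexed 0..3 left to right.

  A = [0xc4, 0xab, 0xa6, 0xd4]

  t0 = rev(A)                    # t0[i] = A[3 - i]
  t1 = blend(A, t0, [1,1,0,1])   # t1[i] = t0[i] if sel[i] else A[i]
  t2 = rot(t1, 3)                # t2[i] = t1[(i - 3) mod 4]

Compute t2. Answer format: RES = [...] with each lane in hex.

RES = [0xa6, 0xa6, 0xc4, 0xd4]

  t0: d4 a6 ab c4
  t1: d4 a6 a6 c4
  t2: a6 a6 c4 d4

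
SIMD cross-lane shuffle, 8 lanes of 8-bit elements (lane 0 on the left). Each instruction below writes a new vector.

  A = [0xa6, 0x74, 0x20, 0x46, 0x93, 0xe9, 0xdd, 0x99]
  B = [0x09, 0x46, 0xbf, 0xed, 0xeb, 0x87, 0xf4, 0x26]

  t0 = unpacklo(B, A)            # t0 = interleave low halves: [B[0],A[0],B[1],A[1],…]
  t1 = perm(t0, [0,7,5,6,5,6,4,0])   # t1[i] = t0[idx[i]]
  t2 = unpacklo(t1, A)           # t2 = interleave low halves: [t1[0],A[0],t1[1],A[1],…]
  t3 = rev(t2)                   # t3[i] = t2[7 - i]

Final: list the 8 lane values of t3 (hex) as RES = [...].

  t0: 09 a6 46 74 bf 20 ed 46
  t1: 09 46 20 ed 20 ed bf 09
  t2: 09 a6 46 74 20 20 ed 46
  t3: 46 ed 20 20 74 46 a6 09

RES = [0x46, 0xed, 0x20, 0x20, 0x74, 0x46, 0xa6, 0x09]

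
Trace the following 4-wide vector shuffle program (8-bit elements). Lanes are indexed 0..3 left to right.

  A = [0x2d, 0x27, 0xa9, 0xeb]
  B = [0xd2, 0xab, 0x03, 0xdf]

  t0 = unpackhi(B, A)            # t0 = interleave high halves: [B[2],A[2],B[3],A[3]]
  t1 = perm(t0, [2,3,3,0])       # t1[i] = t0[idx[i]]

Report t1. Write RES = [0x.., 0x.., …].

RES = [0xdf, 0xeb, 0xeb, 0x03]

t0 = [0x03, 0xa9, 0xdf, 0xeb]
t1 = [0xdf, 0xeb, 0xeb, 0x03]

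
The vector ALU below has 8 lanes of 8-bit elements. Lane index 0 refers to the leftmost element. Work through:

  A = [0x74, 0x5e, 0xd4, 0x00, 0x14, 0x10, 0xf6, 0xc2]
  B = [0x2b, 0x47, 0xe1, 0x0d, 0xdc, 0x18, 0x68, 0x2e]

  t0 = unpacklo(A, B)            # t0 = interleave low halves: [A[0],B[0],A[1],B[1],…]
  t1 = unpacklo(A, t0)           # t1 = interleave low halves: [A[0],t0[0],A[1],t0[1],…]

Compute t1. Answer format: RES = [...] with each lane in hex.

t0 = [0x74, 0x2b, 0x5e, 0x47, 0xd4, 0xe1, 0x00, 0x0d]
t1 = [0x74, 0x74, 0x5e, 0x2b, 0xd4, 0x5e, 0x00, 0x47]

RES = [0x74, 0x74, 0x5e, 0x2b, 0xd4, 0x5e, 0x00, 0x47]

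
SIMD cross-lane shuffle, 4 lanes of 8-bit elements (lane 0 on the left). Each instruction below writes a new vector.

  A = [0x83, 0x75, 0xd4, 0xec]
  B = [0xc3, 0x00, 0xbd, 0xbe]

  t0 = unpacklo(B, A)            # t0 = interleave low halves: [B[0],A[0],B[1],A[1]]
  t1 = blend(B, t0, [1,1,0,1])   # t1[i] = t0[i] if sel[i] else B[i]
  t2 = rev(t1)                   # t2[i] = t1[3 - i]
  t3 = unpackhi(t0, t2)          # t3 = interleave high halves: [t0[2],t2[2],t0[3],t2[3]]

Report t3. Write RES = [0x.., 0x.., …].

  t0: c3 83 00 75
  t1: c3 83 bd 75
  t2: 75 bd 83 c3
  t3: 00 83 75 c3

RES = [ 0x00  0x83  0x75  0xc3 ]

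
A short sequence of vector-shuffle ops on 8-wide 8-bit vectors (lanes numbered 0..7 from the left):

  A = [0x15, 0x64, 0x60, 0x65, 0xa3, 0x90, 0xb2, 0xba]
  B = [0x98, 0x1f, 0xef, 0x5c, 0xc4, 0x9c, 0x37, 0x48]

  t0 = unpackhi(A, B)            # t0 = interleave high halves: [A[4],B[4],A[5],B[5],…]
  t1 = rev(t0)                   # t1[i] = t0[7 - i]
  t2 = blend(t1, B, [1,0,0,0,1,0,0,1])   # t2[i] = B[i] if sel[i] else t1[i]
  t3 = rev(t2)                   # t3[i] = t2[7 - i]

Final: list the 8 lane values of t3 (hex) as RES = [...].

t0 = [0xa3, 0xc4, 0x90, 0x9c, 0xb2, 0x37, 0xba, 0x48]
t1 = [0x48, 0xba, 0x37, 0xb2, 0x9c, 0x90, 0xc4, 0xa3]
t2 = [0x98, 0xba, 0x37, 0xb2, 0xc4, 0x90, 0xc4, 0x48]
t3 = [0x48, 0xc4, 0x90, 0xc4, 0xb2, 0x37, 0xba, 0x98]

RES = [ 0x48  0xc4  0x90  0xc4  0xb2  0x37  0xba  0x98 ]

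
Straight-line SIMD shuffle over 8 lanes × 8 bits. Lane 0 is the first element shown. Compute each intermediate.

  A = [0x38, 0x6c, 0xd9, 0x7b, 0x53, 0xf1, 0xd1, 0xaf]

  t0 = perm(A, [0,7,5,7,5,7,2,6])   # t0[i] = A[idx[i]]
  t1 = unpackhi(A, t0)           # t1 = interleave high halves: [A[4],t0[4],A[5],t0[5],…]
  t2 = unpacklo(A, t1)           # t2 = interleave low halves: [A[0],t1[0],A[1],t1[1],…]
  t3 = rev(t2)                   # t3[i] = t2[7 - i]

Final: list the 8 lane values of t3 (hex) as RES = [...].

RES = [0xaf, 0x7b, 0xf1, 0xd9, 0xf1, 0x6c, 0x53, 0x38]

  t0: 38 af f1 af f1 af d9 d1
  t1: 53 f1 f1 af d1 d9 af d1
  t2: 38 53 6c f1 d9 f1 7b af
  t3: af 7b f1 d9 f1 6c 53 38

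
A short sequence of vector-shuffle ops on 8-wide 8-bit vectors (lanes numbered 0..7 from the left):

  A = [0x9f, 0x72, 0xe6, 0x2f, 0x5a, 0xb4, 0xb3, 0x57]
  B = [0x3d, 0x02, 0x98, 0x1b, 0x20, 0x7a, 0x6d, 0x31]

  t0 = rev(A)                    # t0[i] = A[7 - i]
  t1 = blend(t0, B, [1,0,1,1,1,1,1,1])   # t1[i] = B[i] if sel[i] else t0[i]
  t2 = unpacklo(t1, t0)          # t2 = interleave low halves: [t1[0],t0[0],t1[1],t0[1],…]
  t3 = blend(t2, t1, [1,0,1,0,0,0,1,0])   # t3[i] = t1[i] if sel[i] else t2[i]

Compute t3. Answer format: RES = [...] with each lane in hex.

→ t0 |57|b3|b4|5a|2f|e6|72|9f|
→ t1 |3d|b3|98|1b|20|7a|6d|31|
→ t2 |3d|57|b3|b3|98|b4|1b|5a|
→ t3 |3d|57|98|b3|98|b4|6d|5a|

RES = [0x3d, 0x57, 0x98, 0xb3, 0x98, 0xb4, 0x6d, 0x5a]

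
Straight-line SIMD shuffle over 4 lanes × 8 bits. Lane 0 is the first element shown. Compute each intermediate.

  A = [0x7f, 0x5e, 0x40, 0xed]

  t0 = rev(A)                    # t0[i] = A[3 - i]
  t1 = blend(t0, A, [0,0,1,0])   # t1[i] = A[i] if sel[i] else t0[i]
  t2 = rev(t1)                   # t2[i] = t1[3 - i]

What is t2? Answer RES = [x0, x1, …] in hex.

→ t0 |ed|40|5e|7f|
→ t1 |ed|40|40|7f|
→ t2 |7f|40|40|ed|

RES = [ 0x7f  0x40  0x40  0xed ]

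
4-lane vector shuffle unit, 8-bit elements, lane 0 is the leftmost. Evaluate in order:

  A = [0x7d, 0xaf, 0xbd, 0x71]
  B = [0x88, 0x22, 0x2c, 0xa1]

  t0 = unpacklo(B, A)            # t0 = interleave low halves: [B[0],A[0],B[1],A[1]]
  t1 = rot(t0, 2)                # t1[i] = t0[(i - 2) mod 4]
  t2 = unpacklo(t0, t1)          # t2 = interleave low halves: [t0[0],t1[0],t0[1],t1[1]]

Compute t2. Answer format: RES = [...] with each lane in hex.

RES = [ 0x88  0x22  0x7d  0xaf ]

t0 = [0x88, 0x7d, 0x22, 0xaf]
t1 = [0x22, 0xaf, 0x88, 0x7d]
t2 = [0x88, 0x22, 0x7d, 0xaf]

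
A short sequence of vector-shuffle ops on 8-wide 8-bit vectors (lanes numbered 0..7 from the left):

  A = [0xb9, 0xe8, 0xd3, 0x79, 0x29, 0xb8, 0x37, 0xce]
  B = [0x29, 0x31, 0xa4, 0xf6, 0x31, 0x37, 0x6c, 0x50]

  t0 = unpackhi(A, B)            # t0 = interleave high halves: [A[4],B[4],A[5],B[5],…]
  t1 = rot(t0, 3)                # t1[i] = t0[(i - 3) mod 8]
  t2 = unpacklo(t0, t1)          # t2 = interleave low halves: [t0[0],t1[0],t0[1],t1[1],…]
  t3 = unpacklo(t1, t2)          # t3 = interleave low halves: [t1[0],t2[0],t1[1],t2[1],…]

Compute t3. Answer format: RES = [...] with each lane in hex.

RES = [ 0x6c  0x29  0xce  0x6c  0x50  0x31  0x29  0xce ]

→ t0 |29|31|b8|37|37|6c|ce|50|
→ t1 |6c|ce|50|29|31|b8|37|37|
→ t2 |29|6c|31|ce|b8|50|37|29|
→ t3 |6c|29|ce|6c|50|31|29|ce|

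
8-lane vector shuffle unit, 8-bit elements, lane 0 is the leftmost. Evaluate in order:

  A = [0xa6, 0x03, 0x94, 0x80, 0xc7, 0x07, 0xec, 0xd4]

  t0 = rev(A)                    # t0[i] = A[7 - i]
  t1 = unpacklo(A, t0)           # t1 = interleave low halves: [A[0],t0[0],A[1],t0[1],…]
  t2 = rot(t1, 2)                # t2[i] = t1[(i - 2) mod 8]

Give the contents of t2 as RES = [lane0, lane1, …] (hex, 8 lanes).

→ t0 |d4|ec|07|c7|80|94|03|a6|
→ t1 |a6|d4|03|ec|94|07|80|c7|
→ t2 |80|c7|a6|d4|03|ec|94|07|

RES = [0x80, 0xc7, 0xa6, 0xd4, 0x03, 0xec, 0x94, 0x07]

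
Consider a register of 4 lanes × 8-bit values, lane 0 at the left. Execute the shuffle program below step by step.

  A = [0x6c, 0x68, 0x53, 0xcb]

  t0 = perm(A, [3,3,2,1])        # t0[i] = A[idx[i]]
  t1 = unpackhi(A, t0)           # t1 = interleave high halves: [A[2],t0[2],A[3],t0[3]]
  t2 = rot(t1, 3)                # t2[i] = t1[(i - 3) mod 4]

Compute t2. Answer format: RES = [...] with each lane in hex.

→ t0 |cb|cb|53|68|
→ t1 |53|53|cb|68|
→ t2 |53|cb|68|53|

RES = [ 0x53  0xcb  0x68  0x53 ]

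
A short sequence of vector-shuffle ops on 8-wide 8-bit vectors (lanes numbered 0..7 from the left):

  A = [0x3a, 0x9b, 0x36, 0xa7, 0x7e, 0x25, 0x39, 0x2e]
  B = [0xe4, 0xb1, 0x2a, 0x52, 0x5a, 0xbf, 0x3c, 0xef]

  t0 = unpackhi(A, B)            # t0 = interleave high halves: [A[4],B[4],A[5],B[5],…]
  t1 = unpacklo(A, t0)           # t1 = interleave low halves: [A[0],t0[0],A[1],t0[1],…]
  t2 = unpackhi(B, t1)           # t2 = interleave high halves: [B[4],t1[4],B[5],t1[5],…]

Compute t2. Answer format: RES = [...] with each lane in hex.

RES = [ 0x5a  0x36  0xbf  0x25  0x3c  0xa7  0xef  0xbf ]

→ t0 |7e|5a|25|bf|39|3c|2e|ef|
→ t1 |3a|7e|9b|5a|36|25|a7|bf|
→ t2 |5a|36|bf|25|3c|a7|ef|bf|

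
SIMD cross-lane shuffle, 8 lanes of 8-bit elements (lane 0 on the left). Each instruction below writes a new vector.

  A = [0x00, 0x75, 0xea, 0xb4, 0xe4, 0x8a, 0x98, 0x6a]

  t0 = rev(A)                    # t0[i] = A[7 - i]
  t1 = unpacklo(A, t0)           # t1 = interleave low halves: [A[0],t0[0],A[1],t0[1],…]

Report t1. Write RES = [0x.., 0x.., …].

  t0: 6a 98 8a e4 b4 ea 75 00
  t1: 00 6a 75 98 ea 8a b4 e4

RES = [ 0x00  0x6a  0x75  0x98  0xea  0x8a  0xb4  0xe4 ]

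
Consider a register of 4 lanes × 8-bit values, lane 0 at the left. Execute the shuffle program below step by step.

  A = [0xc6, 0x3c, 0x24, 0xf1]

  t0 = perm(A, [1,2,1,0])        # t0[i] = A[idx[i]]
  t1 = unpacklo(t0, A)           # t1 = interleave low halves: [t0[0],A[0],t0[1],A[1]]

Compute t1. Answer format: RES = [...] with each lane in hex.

RES = [ 0x3c  0xc6  0x24  0x3c ]

→ t0 |3c|24|3c|c6|
→ t1 |3c|c6|24|3c|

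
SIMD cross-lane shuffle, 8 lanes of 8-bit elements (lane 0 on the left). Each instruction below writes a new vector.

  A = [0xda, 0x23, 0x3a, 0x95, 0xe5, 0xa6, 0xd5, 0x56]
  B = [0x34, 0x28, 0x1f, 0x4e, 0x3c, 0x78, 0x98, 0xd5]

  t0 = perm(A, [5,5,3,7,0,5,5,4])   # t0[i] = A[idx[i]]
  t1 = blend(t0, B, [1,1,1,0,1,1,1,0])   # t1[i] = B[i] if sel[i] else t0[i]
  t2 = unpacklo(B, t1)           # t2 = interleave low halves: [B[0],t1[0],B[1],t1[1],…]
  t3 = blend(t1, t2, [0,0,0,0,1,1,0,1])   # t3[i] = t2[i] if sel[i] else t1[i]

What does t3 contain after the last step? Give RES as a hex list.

→ t0 |a6|a6|95|56|da|a6|a6|e5|
→ t1 |34|28|1f|56|3c|78|98|e5|
→ t2 |34|34|28|28|1f|1f|4e|56|
→ t3 |34|28|1f|56|1f|1f|98|56|

RES = [0x34, 0x28, 0x1f, 0x56, 0x1f, 0x1f, 0x98, 0x56]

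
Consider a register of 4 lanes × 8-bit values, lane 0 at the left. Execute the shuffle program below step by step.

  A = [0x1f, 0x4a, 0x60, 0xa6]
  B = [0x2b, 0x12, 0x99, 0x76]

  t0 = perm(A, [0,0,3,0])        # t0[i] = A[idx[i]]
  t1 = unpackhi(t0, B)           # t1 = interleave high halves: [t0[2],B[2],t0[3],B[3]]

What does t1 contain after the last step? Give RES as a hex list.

RES = [ 0xa6  0x99  0x1f  0x76 ]

t0 = [0x1f, 0x1f, 0xa6, 0x1f]
t1 = [0xa6, 0x99, 0x1f, 0x76]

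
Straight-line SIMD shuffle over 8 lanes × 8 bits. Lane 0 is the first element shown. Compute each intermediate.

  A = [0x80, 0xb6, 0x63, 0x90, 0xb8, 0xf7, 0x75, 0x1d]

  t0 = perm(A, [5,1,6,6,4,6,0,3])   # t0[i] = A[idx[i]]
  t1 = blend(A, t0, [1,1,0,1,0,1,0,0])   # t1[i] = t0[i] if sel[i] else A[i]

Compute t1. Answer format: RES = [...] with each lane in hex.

RES = [ 0xf7  0xb6  0x63  0x75  0xb8  0x75  0x75  0x1d ]

t0 = [0xf7, 0xb6, 0x75, 0x75, 0xb8, 0x75, 0x80, 0x90]
t1 = [0xf7, 0xb6, 0x63, 0x75, 0xb8, 0x75, 0x75, 0x1d]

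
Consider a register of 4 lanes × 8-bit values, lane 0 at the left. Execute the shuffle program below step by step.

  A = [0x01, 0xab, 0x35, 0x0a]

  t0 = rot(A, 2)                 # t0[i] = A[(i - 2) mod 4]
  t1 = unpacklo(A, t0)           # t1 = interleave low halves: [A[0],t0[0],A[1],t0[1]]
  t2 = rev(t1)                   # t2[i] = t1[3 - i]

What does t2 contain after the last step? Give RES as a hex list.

RES = [ 0x0a  0xab  0x35  0x01 ]

  t0: 35 0a 01 ab
  t1: 01 35 ab 0a
  t2: 0a ab 35 01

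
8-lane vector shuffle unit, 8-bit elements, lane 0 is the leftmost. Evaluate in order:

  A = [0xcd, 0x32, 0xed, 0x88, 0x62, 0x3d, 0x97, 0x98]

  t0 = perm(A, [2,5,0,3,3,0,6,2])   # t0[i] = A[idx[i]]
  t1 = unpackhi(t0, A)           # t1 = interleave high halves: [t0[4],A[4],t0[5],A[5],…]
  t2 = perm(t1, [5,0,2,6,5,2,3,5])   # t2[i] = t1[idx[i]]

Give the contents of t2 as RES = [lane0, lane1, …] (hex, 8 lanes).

t0 = [0xed, 0x3d, 0xcd, 0x88, 0x88, 0xcd, 0x97, 0xed]
t1 = [0x88, 0x62, 0xcd, 0x3d, 0x97, 0x97, 0xed, 0x98]
t2 = [0x97, 0x88, 0xcd, 0xed, 0x97, 0xcd, 0x3d, 0x97]

RES = [ 0x97  0x88  0xcd  0xed  0x97  0xcd  0x3d  0x97 ]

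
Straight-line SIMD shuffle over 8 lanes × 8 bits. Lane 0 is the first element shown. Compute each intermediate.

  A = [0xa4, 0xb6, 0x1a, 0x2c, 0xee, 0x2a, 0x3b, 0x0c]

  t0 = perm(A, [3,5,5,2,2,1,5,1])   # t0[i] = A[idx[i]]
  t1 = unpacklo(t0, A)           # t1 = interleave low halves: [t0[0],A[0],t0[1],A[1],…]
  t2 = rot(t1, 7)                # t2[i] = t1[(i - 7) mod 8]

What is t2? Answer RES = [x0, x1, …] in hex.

RES = [ 0xa4  0x2a  0xb6  0x2a  0x1a  0x1a  0x2c  0x2c ]

t0 = [0x2c, 0x2a, 0x2a, 0x1a, 0x1a, 0xb6, 0x2a, 0xb6]
t1 = [0x2c, 0xa4, 0x2a, 0xb6, 0x2a, 0x1a, 0x1a, 0x2c]
t2 = [0xa4, 0x2a, 0xb6, 0x2a, 0x1a, 0x1a, 0x2c, 0x2c]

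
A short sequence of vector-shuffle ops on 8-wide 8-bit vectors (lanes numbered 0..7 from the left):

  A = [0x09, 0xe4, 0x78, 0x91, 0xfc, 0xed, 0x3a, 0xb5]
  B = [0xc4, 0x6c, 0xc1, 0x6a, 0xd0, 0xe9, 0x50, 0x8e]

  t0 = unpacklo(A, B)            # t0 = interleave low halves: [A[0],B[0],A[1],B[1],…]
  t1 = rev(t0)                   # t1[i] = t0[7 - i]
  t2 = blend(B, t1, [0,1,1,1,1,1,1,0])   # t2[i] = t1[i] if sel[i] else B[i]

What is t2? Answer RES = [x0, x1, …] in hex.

RES = [0xc4, 0x91, 0xc1, 0x78, 0x6c, 0xe4, 0xc4, 0x8e]

t0 = [0x09, 0xc4, 0xe4, 0x6c, 0x78, 0xc1, 0x91, 0x6a]
t1 = [0x6a, 0x91, 0xc1, 0x78, 0x6c, 0xe4, 0xc4, 0x09]
t2 = [0xc4, 0x91, 0xc1, 0x78, 0x6c, 0xe4, 0xc4, 0x8e]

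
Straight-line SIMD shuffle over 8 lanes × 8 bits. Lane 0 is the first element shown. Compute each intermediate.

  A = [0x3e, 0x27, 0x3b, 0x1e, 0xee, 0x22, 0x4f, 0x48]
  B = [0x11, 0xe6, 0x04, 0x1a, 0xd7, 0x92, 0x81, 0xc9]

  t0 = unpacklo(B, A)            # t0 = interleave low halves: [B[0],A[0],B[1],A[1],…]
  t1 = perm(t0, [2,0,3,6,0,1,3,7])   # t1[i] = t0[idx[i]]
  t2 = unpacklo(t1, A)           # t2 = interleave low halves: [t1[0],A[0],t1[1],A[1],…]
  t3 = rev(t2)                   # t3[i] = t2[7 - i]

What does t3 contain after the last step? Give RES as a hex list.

t0 = [0x11, 0x3e, 0xe6, 0x27, 0x04, 0x3b, 0x1a, 0x1e]
t1 = [0xe6, 0x11, 0x27, 0x1a, 0x11, 0x3e, 0x27, 0x1e]
t2 = [0xe6, 0x3e, 0x11, 0x27, 0x27, 0x3b, 0x1a, 0x1e]
t3 = [0x1e, 0x1a, 0x3b, 0x27, 0x27, 0x11, 0x3e, 0xe6]

RES = [0x1e, 0x1a, 0x3b, 0x27, 0x27, 0x11, 0x3e, 0xe6]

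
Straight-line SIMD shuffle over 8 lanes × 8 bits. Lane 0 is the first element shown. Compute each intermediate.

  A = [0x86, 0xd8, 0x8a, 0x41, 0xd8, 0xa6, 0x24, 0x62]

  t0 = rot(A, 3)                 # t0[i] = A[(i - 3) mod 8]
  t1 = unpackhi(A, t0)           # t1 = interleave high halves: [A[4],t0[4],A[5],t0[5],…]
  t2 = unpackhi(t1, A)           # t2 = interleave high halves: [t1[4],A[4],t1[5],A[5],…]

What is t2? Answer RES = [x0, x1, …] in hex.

RES = [0x24, 0xd8, 0x41, 0xa6, 0x62, 0x24, 0xd8, 0x62]

→ t0 |a6|24|62|86|d8|8a|41|d8|
→ t1 |d8|d8|a6|8a|24|41|62|d8|
→ t2 |24|d8|41|a6|62|24|d8|62|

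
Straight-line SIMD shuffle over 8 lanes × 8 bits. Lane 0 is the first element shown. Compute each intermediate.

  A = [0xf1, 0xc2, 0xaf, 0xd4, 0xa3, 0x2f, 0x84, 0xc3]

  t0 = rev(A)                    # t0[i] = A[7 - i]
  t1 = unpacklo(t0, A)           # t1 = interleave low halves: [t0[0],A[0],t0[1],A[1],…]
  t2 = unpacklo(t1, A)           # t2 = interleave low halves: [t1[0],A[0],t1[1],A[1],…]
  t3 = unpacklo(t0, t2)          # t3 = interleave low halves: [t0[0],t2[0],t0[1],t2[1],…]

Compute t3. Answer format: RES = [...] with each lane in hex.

RES = [ 0xc3  0xc3  0x84  0xf1  0x2f  0xf1  0xa3  0xc2 ]

t0 = [0xc3, 0x84, 0x2f, 0xa3, 0xd4, 0xaf, 0xc2, 0xf1]
t1 = [0xc3, 0xf1, 0x84, 0xc2, 0x2f, 0xaf, 0xa3, 0xd4]
t2 = [0xc3, 0xf1, 0xf1, 0xc2, 0x84, 0xaf, 0xc2, 0xd4]
t3 = [0xc3, 0xc3, 0x84, 0xf1, 0x2f, 0xf1, 0xa3, 0xc2]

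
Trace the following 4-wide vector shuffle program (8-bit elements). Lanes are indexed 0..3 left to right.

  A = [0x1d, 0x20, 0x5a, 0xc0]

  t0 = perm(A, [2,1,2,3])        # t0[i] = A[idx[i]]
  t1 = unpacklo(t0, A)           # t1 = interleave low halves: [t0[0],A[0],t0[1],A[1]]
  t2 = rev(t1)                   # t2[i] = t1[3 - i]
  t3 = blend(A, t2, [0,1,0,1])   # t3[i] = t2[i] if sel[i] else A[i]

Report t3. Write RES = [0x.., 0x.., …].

→ t0 |5a|20|5a|c0|
→ t1 |5a|1d|20|20|
→ t2 |20|20|1d|5a|
→ t3 |1d|20|5a|5a|

RES = [ 0x1d  0x20  0x5a  0x5a ]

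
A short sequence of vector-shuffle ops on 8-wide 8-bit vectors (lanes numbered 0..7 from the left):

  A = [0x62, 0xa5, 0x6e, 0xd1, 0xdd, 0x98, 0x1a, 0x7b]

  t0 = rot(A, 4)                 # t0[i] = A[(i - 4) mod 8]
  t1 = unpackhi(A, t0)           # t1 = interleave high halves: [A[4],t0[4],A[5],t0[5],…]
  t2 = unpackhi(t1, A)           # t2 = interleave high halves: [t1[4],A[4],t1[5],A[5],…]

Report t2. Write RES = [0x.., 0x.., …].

RES = [ 0x1a  0xdd  0x6e  0x98  0x7b  0x1a  0xd1  0x7b ]

→ t0 |dd|98|1a|7b|62|a5|6e|d1|
→ t1 |dd|62|98|a5|1a|6e|7b|d1|
→ t2 |1a|dd|6e|98|7b|1a|d1|7b|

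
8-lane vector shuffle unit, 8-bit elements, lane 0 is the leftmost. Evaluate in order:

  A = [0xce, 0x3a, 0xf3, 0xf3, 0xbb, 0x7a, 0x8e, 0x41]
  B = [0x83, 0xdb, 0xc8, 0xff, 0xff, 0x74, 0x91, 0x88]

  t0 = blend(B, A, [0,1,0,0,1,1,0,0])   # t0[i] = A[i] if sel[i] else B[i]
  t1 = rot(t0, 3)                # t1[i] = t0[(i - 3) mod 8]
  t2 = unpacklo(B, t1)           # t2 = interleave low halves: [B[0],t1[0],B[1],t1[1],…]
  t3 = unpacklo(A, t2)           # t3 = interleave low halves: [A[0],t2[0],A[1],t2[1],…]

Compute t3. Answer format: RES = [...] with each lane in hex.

→ t0 |83|3a|c8|ff|bb|7a|91|88|
→ t1 |7a|91|88|83|3a|c8|ff|bb|
→ t2 |83|7a|db|91|c8|88|ff|83|
→ t3 |ce|83|3a|7a|f3|db|f3|91|

RES = [ 0xce  0x83  0x3a  0x7a  0xf3  0xdb  0xf3  0x91 ]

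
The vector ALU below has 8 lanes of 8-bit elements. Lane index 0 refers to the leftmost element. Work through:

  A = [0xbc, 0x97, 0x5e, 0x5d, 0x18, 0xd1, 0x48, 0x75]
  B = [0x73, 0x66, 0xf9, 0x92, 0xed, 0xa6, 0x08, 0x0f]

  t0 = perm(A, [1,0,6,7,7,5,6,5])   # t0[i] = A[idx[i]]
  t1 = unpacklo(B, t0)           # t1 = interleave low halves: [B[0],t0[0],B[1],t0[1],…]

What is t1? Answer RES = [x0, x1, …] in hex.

t0 = [0x97, 0xbc, 0x48, 0x75, 0x75, 0xd1, 0x48, 0xd1]
t1 = [0x73, 0x97, 0x66, 0xbc, 0xf9, 0x48, 0x92, 0x75]

RES = [0x73, 0x97, 0x66, 0xbc, 0xf9, 0x48, 0x92, 0x75]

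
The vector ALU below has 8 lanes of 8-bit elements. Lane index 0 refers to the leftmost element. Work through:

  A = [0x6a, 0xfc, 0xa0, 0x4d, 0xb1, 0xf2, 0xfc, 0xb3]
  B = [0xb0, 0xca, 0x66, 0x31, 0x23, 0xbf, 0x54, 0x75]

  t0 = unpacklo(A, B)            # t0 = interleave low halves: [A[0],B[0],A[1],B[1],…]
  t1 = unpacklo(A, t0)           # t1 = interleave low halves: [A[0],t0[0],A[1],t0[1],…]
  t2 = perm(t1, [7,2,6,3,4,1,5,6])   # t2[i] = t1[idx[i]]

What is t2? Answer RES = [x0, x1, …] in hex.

→ t0 |6a|b0|fc|ca|a0|66|4d|31|
→ t1 |6a|6a|fc|b0|a0|fc|4d|ca|
→ t2 |ca|fc|4d|b0|a0|6a|fc|4d|

RES = [0xca, 0xfc, 0x4d, 0xb0, 0xa0, 0x6a, 0xfc, 0x4d]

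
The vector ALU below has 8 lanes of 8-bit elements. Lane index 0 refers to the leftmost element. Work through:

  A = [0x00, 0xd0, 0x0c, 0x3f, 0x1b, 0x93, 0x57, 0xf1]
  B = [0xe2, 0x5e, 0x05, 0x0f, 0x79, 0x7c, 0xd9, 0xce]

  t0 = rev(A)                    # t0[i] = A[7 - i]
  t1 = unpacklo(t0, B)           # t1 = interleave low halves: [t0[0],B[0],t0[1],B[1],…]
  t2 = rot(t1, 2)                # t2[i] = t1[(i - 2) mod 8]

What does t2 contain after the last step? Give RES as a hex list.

RES = [ 0x1b  0x0f  0xf1  0xe2  0x57  0x5e  0x93  0x05 ]

  t0: f1 57 93 1b 3f 0c d0 00
  t1: f1 e2 57 5e 93 05 1b 0f
  t2: 1b 0f f1 e2 57 5e 93 05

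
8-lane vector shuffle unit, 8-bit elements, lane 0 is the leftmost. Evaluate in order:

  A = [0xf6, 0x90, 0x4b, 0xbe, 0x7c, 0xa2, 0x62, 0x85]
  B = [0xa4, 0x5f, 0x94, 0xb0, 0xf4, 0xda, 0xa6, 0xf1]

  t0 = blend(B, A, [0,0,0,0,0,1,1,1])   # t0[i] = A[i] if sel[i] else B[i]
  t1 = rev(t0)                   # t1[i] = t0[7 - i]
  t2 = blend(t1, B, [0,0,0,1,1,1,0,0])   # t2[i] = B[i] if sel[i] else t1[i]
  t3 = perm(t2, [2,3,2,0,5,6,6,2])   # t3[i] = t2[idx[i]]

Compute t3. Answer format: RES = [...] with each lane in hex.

t0 = [0xa4, 0x5f, 0x94, 0xb0, 0xf4, 0xa2, 0x62, 0x85]
t1 = [0x85, 0x62, 0xa2, 0xf4, 0xb0, 0x94, 0x5f, 0xa4]
t2 = [0x85, 0x62, 0xa2, 0xb0, 0xf4, 0xda, 0x5f, 0xa4]
t3 = [0xa2, 0xb0, 0xa2, 0x85, 0xda, 0x5f, 0x5f, 0xa2]

RES = [0xa2, 0xb0, 0xa2, 0x85, 0xda, 0x5f, 0x5f, 0xa2]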